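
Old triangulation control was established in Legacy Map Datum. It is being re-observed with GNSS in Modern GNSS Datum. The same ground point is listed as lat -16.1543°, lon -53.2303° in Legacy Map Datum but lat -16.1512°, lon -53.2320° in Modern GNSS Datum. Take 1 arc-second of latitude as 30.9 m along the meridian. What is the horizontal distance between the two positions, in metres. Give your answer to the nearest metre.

390 m

Δφ = -16.1512° − -16.1543° = +0.0031°; Δλ = -53.2320° − -53.2303° = -0.0017°.
1° of latitude = 3600 × 30.90 = 111240 m.
ΔN = Δφ × 111240 = 344.8 m; ΔE = Δλ × 111240 × cos(-16.1543°) = -0.0017 × 111240 × 0.960516 = -181.6 m.
Distance = √(ΔE² + ΔN²) = √((-181.6)² + 344.8²) = 389.8 m.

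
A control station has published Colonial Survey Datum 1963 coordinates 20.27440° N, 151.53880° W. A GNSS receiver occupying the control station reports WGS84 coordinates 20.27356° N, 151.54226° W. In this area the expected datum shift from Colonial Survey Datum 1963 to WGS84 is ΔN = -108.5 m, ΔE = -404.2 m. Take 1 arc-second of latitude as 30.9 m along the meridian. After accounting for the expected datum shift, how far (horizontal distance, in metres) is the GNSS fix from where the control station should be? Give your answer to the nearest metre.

Observed coordinate differences: Δφ = -0.00084°, Δλ = -0.00346°.
Converting to metres (1° lat = 111240 m, cos φ = 0.938044): observed ΔN = -93.4 m, observed ΔE = -361.0 m.
Subtracting the expected shift leaves a residual of -93.4 − (-108.5) = 15.1 m north and -361.0 − (-404.2) = 43.2 m east.
Residual distance = √(15.1² + 43.2²) = 45.7 m.

46 m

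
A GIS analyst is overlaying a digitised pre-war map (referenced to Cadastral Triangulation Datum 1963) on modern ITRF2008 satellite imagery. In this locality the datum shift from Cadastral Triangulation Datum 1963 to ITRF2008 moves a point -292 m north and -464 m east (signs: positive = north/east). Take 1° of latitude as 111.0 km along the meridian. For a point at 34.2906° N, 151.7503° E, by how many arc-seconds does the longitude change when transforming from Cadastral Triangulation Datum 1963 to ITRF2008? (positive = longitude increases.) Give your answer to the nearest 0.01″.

Δλ = -18.21″

At latitude 34.2906°, cos φ = 0.826191.
1° of longitude at this latitude = 111.0 × cos φ = 91.71 km, so Δλ = -464.0 / 91707.2 = -0.0050596° = -18.214″.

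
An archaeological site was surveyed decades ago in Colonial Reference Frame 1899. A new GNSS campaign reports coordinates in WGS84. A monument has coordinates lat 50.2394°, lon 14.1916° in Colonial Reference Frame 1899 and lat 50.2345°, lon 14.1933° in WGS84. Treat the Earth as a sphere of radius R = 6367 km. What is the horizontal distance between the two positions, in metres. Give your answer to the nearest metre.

Δφ = 50.2345° − 50.2394° = -0.0049°; Δλ = 14.1933° − 14.1916° = +0.0017°.
1° along a meridian = πR/180 = 111125 m.
ΔN = Δφ × 111125 = -544.5 m; ΔE = Δλ × 111125 × cos(50.2394°) = +0.0017 × 111125 × 0.639581 = 120.8 m.
Distance = √(ΔE² + ΔN²) = √(120.8² + (-544.5)²) = 557.8 m.

558 m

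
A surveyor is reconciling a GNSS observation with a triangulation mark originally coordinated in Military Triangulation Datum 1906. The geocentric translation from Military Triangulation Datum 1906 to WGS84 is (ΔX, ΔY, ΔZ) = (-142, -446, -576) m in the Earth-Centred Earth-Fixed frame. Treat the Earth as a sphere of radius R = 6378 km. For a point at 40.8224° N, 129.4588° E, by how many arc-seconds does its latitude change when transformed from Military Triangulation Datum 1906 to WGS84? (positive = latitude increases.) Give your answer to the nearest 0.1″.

sin φ = 0.653717, cos φ = 0.756740, sin λ = 0.772082, cos λ = -0.635523.
North component: ΔN = −sin φ cos λ·ΔX − sin φ sin λ·ΔY + cos φ·ΔZ = −(0.653717)(-0.635523)(-142) − (0.653717)(0.772082)(-446) + (0.756740)(-576) = -269.77 m.
1° of latitude spans πR/180 = 111317 m, so Δφ = -269.77 / 111317 × 3600 = -8.724″.

Δφ = -8.7″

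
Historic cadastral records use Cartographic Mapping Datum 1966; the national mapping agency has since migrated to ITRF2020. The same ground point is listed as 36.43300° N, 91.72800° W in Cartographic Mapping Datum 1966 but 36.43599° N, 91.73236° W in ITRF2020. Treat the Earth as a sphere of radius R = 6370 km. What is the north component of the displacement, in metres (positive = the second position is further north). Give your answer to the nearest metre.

Δφ = 36.43599° − 36.43300° = +0.00299°; Δλ = -91.73236° − -91.72800° = -0.00436°.
1° along a meridian = πR/180 = 111177 m.
ΔN = Δφ × 111177 = 332.4 m; ΔE = Δλ × 111177 × cos(36.43300°) = -0.00436 × 111177 × 0.804552 = -390.0 m.

ΔN = 332 m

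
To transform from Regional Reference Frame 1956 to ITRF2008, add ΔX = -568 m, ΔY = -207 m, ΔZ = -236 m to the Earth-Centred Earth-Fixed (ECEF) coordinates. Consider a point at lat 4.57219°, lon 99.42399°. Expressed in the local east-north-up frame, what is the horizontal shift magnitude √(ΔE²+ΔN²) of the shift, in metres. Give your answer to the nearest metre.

636 m

At φ = 4.57219°, λ = 99.42399°: sin φ = 0.079715, cos φ = 0.996818, sin λ = 0.986504, cos λ = -0.163739.
ΔE = −sin λ·ΔX + cos λ·ΔY = −(0.986504)·(-568) + (-0.163739)·(-207) = 594.23 m.
ΔN = −sin φ cos λ·ΔX − sin φ sin λ·ΔY + cos φ·ΔZ = −(0.079715)(-0.163739)(-568) − (0.079715)(0.986504)(-207) + (0.996818)(-236) = -226.38 m.
Horizontal magnitude = √(ΔE² + ΔN²) = √(594.23² + (-226.38)²) = 635.89 m.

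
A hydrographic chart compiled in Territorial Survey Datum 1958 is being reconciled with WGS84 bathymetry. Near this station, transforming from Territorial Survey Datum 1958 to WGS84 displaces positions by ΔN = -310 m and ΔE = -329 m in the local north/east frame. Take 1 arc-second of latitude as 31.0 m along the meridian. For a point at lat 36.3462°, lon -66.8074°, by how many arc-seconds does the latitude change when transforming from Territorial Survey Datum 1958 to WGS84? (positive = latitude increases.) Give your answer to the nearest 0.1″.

1″ of latitude = 31.00 m, so Δφ = -310.0 / 31.00 = -10.000″.

Δφ = -10.0″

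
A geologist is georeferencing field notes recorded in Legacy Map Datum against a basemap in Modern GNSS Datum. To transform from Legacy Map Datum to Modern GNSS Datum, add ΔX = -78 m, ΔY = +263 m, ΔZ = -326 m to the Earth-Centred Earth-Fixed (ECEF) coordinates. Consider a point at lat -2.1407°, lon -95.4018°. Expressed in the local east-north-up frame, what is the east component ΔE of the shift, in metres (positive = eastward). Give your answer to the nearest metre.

ΔE = -102 m

The local east axis at (φ, λ) is (−sin λ, cos λ, 0), so ΔE = −sin(-95.4018°)·(-78) + cos(-95.4018°)·263 = -102.41 m.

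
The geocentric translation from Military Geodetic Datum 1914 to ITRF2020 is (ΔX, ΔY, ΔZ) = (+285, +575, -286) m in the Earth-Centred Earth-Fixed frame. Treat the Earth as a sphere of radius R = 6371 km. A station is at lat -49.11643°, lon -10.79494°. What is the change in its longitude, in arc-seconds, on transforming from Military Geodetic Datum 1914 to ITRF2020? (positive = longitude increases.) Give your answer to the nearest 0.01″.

sin φ = -0.756041, cos φ = 0.654524, sin λ = -0.187295, cos λ = 0.982304.
East component: ΔE = −sin λ·ΔX + cos λ·ΔY = −(-0.187295)(285) + (0.982304)(575) = 618.20 m.
1° of latitude spans πR/180 = 111195 m; at latitude φ, 1° of longitude spans that × cos φ = 72779.8 m, so Δλ = 618.20 / 72779.8 × 3600 = 30.579″.

Δλ = 30.58″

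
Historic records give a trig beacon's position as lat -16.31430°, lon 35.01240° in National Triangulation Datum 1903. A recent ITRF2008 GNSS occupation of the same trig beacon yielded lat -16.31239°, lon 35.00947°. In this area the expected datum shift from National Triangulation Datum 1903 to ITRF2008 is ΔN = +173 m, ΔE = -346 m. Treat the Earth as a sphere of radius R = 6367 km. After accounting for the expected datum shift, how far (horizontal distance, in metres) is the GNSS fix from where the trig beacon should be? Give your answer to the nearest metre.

52 m

Observed coordinate differences: Δφ = +0.00191°, Δλ = -0.00293°.
Converting to metres (1° lat = 111125 m, cos φ = 0.959735): observed ΔN = 212.2 m, observed ΔE = -312.5 m.
Subtracting the expected shift leaves a residual of 212.2 − (173) = 39.2 m north and -312.5 − (-346) = 33.5 m east.
Residual distance = √(39.2² + 33.5²) = 51.6 m.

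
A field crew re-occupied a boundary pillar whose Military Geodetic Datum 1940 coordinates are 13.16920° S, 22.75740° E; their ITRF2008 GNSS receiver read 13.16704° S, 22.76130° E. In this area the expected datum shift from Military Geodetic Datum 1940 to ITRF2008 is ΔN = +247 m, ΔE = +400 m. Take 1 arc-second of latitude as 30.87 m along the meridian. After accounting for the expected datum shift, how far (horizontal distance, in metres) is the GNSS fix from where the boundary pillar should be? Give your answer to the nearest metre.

Observed coordinate differences: Δφ = +0.00216°, Δλ = +0.00390°.
Converting to metres (1° lat = 111132 m, cos φ = 0.973702): observed ΔN = 240.0 m, observed ΔE = 422.0 m.
Subtracting the expected shift leaves a residual of 240.0 − (247) = -7.0 m north and 422.0 − (400) = 22.0 m east.
Residual distance = √((-7.0)² + 22.0²) = 23.1 m.

23 m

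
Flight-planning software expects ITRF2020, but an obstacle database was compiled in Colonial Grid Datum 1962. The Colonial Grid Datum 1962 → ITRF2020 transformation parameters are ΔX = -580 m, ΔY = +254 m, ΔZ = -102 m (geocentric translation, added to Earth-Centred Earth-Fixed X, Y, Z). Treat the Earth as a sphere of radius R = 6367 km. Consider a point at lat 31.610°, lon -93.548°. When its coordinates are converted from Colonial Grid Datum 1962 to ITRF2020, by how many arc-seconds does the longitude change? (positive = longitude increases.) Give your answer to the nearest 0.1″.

sin φ = 0.524135, cos φ = 0.851635, sin λ = -0.998083, cos λ = -0.061885.
East component: ΔE = −sin λ·ΔX + cos λ·ΔY = −(-0.998083)(-580) + (-0.061885)(254) = -594.61 m.
1° of latitude spans πR/180 = 111125 m; at latitude φ, 1° of longitude spans that × cos φ = 94638.1 m, so Δλ = -594.61 / 94638.1 × 3600 = -22.619″.

Δλ = -22.6″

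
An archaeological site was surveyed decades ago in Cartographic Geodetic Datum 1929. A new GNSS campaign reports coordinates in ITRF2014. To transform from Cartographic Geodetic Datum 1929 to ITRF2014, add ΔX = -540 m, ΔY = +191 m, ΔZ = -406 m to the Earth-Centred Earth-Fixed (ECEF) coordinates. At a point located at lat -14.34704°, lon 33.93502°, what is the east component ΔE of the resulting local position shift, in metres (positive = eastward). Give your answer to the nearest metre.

ΔE = 460 m

The local east axis at (φ, λ) is (−sin λ, cos λ, 0), so ΔE = −sin(33.93502°)·(-540) + cos(33.93502°)·191 = 459.92 m.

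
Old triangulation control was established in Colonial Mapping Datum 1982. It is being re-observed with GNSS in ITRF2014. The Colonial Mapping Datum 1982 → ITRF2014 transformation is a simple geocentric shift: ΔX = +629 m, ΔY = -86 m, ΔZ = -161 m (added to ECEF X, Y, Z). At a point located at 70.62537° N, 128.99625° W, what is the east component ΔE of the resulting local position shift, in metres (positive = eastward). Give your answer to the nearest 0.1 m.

The local east axis at (φ, λ) is (−sin λ, cos λ, 0), so ΔE = −sin(-128.99625°)·629 + cos(-128.99625°)·(-86) = 542.97 m.

ΔE = 543.0 m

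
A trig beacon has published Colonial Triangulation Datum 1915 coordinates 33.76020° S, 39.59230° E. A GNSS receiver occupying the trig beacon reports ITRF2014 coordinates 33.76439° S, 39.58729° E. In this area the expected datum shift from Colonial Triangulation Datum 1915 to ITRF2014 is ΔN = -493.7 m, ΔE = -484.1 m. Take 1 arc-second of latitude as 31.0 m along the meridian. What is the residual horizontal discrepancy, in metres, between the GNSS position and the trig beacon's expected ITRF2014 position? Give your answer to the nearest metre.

32 m

Observed coordinate differences: Δφ = -0.00419°, Δλ = -0.00501°.
Converting to metres (1° lat = 111600 m, cos φ = 0.831371): observed ΔN = -467.6 m, observed ΔE = -464.8 m.
Subtracting the expected shift leaves a residual of -467.6 − (-493.7) = 26.1 m north and -464.8 − (-484.1) = 19.3 m east.
Residual distance = √(26.1² + 19.3²) = 32.4 m.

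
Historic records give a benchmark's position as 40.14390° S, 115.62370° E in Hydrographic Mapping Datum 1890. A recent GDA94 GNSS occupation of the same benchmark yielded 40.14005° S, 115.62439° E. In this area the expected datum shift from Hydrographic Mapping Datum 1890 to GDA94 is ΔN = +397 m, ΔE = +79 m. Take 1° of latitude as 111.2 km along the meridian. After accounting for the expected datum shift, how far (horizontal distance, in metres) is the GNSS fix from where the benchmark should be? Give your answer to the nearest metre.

37 m

Observed coordinate differences: Δφ = +0.00385°, Δλ = +0.00069°.
Converting to metres (1° lat = 111200 m, cos φ = 0.764428): observed ΔN = 428.1 m, observed ΔE = 58.7 m.
Subtracting the expected shift leaves a residual of 428.1 − (397) = 31.1 m north and 58.7 − (79) = -20.3 m east.
Residual distance = √(31.1² + (-20.3)²) = 37.2 m.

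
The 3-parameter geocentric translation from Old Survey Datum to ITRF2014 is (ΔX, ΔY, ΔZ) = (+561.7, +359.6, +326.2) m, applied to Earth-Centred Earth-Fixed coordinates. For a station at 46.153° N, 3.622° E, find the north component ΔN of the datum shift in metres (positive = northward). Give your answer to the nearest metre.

At φ = 46.153°, λ = 3.622°: sin φ = 0.721192, cos φ = 0.692735, sin λ = 0.063174, cos λ = 0.998003.
ΔN = −sin φ cos λ·ΔX − sin φ sin λ·ΔY + cos φ·ΔZ = −(0.721192)(0.998003)(561.7) − (0.721192)(0.063174)(359.6) + (0.692735)(326.2) = -194.70 m.

ΔN = -195 m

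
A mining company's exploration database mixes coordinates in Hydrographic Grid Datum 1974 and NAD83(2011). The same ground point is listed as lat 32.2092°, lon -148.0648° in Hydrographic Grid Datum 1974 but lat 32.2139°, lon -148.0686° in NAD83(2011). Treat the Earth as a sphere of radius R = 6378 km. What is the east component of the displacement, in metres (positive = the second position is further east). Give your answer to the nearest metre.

ΔE = -358 m

Δφ = 32.2139° − 32.2092° = +0.0047°; Δλ = -148.0686° − -148.0648° = -0.0038°.
1° along a meridian = πR/180 = 111317 m.
ΔN = Δφ × 111317 = 523.2 m; ΔE = Δλ × 111317 × cos(32.2092°) = -0.0038 × 111317 × 0.846108 = -357.9 m.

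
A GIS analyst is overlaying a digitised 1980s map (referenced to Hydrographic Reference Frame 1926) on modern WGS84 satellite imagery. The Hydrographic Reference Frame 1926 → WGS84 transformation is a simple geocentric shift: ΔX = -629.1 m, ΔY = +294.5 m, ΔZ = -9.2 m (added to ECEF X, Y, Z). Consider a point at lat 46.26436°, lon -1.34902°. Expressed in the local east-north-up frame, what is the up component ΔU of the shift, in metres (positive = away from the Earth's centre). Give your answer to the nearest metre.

The local up (radial) axis is (cos φ cos λ, cos φ sin λ, sin φ), giving ΔU = -434.796 − 4.793 − 6.647 = -446.24 m.

ΔU = -446 m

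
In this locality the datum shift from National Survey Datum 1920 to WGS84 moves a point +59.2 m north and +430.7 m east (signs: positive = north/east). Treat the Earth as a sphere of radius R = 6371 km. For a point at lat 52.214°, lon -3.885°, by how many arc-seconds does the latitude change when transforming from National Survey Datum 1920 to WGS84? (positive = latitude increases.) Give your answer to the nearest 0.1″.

Δφ = 1.9″

On a sphere of radius R, 1 rad of latitude = R, so Δφ = ΔN / R = 59.2 / 6371000 = 9.2921e-06 rad = 1.917″.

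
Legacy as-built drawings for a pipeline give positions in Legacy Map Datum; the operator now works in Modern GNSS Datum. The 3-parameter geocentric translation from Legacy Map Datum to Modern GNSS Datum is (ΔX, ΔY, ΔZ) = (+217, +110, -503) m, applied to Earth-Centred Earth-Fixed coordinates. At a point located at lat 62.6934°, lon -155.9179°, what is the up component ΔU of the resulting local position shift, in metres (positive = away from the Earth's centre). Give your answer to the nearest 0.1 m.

At φ = 62.6934°, λ = -155.9179°: sin φ = 0.888564, cos φ = 0.458752, sin λ = -0.408045, cos λ = -0.912962.
ΔU = cos φ cos λ·ΔX + cos φ sin λ·ΔY + sin φ·ΔZ = (0.458752)(-0.912962)(217) + (0.458752)(-0.408045)(110) + (0.888564)(-503) = -558.42 m.

ΔU = -558.4 m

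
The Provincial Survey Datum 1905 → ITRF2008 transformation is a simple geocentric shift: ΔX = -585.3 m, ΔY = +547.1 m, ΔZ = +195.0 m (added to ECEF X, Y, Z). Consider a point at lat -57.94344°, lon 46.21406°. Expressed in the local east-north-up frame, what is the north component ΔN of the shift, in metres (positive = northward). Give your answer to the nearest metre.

At φ = -57.94344°, λ = 46.21406°: sin φ = -0.847525, cos φ = 0.530756, sin λ = 0.721930, cos λ = 0.691966.
ΔN = −sin φ cos λ·ΔX − sin φ sin λ·ΔY + cos φ·ΔZ = −(-0.847525)(0.691966)(-585.3) − (-0.847525)(0.721930)(547.1) + (0.530756)(195.0) = 94.99 m.

ΔN = 95 m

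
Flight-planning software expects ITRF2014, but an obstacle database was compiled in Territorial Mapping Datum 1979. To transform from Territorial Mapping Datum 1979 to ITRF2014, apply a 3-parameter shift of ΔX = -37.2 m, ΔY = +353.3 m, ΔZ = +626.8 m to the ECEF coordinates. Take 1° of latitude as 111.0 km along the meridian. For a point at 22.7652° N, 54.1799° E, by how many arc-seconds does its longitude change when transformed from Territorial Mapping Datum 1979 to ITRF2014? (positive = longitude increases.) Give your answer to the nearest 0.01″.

sin φ = 0.386956, cos φ = 0.922098, sin λ = 0.810859, cos λ = 0.585242.
East component: ΔE = −sin λ·ΔX + cos λ·ΔY = −(0.810859)(-37.2) + (0.585242)(353.3) = 236.93 m.
1° of latitude spans 111000 m; at latitude φ, 1° of longitude spans that × cos φ = 102352.9 m, so Δλ = 236.93 / 102352.9 × 3600 = 8.333″.

Δλ = 8.33″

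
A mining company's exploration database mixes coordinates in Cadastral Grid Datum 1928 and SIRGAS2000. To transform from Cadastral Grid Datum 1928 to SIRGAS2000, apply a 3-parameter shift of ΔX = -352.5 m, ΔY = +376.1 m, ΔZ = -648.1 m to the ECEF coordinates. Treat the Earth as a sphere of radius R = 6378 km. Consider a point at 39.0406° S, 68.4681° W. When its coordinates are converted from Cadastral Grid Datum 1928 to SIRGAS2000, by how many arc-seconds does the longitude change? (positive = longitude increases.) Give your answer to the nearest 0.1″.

sin φ = -0.629871, cos φ = 0.776700, sin λ = -0.930213, cos λ = 0.367019.
East component: ΔE = −sin λ·ΔX + cos λ·ΔY = −(-0.930213)(-352.5) + (0.367019)(376.1) = -189.86 m.
1° of latitude spans πR/180 = 111317 m; at latitude φ, 1° of longitude spans that × cos φ = 86460.0 m, so Δλ = -189.86 / 86460.0 × 3600 = -7.906″.

Δλ = -7.9″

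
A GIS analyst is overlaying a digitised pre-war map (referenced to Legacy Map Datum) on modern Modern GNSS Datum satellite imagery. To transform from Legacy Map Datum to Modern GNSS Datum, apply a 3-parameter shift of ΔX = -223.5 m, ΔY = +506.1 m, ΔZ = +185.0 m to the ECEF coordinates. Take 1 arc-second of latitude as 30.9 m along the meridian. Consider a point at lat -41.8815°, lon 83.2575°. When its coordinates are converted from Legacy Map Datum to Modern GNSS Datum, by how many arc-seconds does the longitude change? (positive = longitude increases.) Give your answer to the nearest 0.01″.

Δλ = 12.23″

sin φ = -0.667592, cos φ = 0.744527, sin λ = 0.993084, cos λ = 0.117407.
East component: ΔE = −sin λ·ΔX + cos λ·ΔY = −(0.993084)(-223.5) + (0.117407)(506.1) = 281.37 m.
1° of latitude spans 3600 × 30.90 = 111240 m; at latitude φ, 1° of longitude spans that × cos φ = 82821.2 m, so Δλ = 281.37 / 82821.2 × 3600 = 12.231″.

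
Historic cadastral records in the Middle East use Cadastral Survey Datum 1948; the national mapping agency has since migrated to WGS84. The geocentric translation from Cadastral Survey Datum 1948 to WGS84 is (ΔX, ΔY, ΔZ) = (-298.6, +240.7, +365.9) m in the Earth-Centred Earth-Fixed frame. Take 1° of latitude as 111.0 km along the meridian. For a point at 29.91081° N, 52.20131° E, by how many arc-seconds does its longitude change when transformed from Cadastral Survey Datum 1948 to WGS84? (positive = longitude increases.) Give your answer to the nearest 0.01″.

sin φ = 0.498651, cos φ = 0.866803, sin λ = 0.790169, cos λ = 0.612889.
East component: ΔE = −sin λ·ΔX + cos λ·ΔY = −(0.790169)(-298.6) + (0.612889)(240.7) = 383.47 m.
1° of latitude spans 111000 m; at latitude φ, 1° of longitude spans that × cos φ = 96215.1 m, so Δλ = 383.47 / 96215.1 × 3600 = 14.348″.

Δλ = 14.35″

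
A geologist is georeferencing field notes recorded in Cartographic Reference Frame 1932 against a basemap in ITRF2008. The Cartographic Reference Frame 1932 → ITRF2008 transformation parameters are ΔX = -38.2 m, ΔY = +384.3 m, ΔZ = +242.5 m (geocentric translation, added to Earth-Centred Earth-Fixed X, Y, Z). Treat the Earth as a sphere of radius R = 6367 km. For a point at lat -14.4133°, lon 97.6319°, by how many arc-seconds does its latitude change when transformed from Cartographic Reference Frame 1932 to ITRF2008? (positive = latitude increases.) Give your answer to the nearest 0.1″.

Δφ = 10.7″

sin φ = -0.248915, cos φ = 0.968525, sin λ = 0.991142, cos λ = -0.132808.
North component: ΔN = −sin φ cos λ·ΔX − sin φ sin λ·ΔY + cos φ·ΔZ = −(-0.248915)(-0.132808)(-38.2) − (-0.248915)(0.991142)(384.3) + (0.968525)(242.5) = 330.94 m.
1° of latitude spans πR/180 = 111125 m, so Δφ = 330.94 / 111125 × 3600 = 10.721″.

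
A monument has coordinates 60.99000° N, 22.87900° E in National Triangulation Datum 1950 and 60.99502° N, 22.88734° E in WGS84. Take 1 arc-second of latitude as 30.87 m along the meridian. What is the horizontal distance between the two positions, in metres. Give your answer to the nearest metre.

716 m

Δφ = 60.99502° − 60.99000° = +0.00502°; Δλ = 22.88734° − 22.87900° = +0.00834°.
1° of latitude = 3600 × 30.87 = 111132 m.
ΔN = Δφ × 111132 = 557.9 m; ΔE = Δλ × 111132 × cos(60.99000°) = +0.00834 × 111132 × 0.484962 = 449.5 m.
Distance = √(ΔE² + ΔN²) = √(449.5² + 557.9²) = 716.4 m.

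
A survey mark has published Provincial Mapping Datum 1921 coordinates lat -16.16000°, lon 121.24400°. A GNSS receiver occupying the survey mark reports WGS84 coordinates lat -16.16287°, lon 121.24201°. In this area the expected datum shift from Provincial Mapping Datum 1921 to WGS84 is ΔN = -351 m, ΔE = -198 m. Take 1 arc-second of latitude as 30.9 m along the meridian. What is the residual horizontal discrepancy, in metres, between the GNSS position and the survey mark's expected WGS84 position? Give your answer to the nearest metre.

Observed coordinate differences: Δφ = -0.00287°, Δλ = -0.00199°.
Converting to metres (1° lat = 111240 m, cos φ = 0.960488): observed ΔN = -319.3 m, observed ΔE = -212.6 m.
Subtracting the expected shift leaves a residual of -319.3 − (-351) = 31.7 m north and -212.6 − (-198) = -14.6 m east.
Residual distance = √(31.7² + (-14.6)²) = 34.9 m.

35 m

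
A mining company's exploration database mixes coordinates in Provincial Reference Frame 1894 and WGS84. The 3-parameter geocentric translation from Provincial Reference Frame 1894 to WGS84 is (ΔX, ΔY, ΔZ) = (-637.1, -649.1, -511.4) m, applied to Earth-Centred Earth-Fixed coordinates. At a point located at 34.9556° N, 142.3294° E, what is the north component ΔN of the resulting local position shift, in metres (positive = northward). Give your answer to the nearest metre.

ΔN = -481 m

At φ = 34.9556°, λ = 142.3294°: sin φ = 0.572941, cos φ = 0.819596, sin λ = 0.611121, cos λ = -0.791537.
ΔN = −sin φ cos λ·ΔX − sin φ sin λ·ΔY + cos φ·ΔZ = −(0.572941)(-0.791537)(-637.1) − (0.572941)(0.611121)(-649.1) + (0.819596)(-511.4) = -480.80 m.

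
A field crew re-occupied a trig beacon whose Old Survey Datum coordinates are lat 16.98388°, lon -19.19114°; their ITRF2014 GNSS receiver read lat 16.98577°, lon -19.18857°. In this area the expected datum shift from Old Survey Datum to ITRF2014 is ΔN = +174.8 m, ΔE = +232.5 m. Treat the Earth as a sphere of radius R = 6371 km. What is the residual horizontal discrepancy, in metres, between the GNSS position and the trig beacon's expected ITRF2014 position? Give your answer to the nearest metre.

Observed coordinate differences: Δφ = +0.00189°, Δλ = +0.00257°.
Converting to metres (1° lat = 111195 m, cos φ = 0.956387): observed ΔN = 210.2 m, observed ΔE = 273.3 m.
Subtracting the expected shift leaves a residual of 210.2 − (174.8) = 35.4 m north and 273.3 − (232.5) = 40.8 m east.
Residual distance = √(35.4² + 40.8²) = 54.0 m.

54 m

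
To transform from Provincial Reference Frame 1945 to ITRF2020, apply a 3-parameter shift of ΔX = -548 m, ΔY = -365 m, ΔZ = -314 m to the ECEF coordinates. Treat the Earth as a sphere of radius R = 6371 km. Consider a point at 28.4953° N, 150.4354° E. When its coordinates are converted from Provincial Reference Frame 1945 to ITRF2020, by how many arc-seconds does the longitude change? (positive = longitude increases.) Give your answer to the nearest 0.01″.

sin φ = 0.477087, cos φ = 0.878856, sin λ = 0.493405, cos λ = -0.869800.
East component: ΔE = −sin λ·ΔX + cos λ·ΔY = −(0.493405)(-548) + (-0.869800)(-365) = 587.86 m.
1° of latitude spans πR/180 = 111195 m; at latitude φ, 1° of longitude spans that × cos φ = 97724.4 m, so Δλ = 587.86 / 97724.4 × 3600 = 21.656″.

Δλ = 21.66″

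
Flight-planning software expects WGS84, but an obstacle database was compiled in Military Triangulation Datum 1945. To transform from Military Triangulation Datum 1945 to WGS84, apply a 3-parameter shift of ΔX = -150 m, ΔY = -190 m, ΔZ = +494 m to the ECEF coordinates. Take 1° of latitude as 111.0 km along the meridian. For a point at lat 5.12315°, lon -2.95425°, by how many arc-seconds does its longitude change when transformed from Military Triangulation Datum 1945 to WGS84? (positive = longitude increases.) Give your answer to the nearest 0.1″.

Δλ = -6.4″

sin φ = 0.089297, cos φ = 0.996005, sin λ = -0.051539, cos λ = 0.998671.
East component: ΔE = −sin λ·ΔX + cos λ·ΔY = −(-0.051539)(-150) + (0.998671)(-190) = -197.48 m.
1° of latitude spans 111000 m; at latitude φ, 1° of longitude spans that × cos φ = 110556.6 m, so Δλ = -197.48 / 110556.6 × 3600 = -6.430″.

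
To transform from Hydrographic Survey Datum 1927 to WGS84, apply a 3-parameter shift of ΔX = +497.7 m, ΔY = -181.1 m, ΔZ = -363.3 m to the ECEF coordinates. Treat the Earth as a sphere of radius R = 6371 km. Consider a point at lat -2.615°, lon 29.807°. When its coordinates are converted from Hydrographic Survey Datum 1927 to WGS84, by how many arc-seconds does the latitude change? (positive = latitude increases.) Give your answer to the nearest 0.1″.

sin φ = -0.045625, cos φ = 0.998959, sin λ = 0.497080, cos λ = 0.867705.
North component: ΔN = −sin φ cos λ·ΔX − sin φ sin λ·ΔY + cos φ·ΔZ = −(-0.045625)(0.867705)(497.7) − (-0.045625)(0.497080)(-181.1) + (0.998959)(-363.3) = -347.33 m.
1° of latitude spans πR/180 = 111195 m, so Δφ = -347.33 / 111195 × 3600 = -11.245″.

Δφ = -11.2″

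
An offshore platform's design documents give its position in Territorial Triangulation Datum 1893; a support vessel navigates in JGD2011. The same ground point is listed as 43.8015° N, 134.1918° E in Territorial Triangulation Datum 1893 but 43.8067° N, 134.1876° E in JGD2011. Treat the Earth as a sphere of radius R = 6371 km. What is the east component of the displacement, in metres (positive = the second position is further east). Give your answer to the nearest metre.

ΔE = -337 m

Δφ = 43.8067° − 43.8015° = +0.0052°; Δλ = 134.1876° − 134.1918° = -0.0042°.
1° along a meridian = πR/180 = 111195 m.
ΔN = Δφ × 111195 = 578.2 m; ΔE = Δλ × 111195 × cos(43.8015°) = -0.0042 × 111195 × 0.721742 = -337.1 m.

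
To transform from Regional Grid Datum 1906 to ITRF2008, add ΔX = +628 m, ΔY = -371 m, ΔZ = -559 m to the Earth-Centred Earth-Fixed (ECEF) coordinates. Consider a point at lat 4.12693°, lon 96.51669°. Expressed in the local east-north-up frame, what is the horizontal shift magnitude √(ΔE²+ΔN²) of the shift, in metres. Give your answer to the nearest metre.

784 m

At φ = 4.12693°, λ = 96.51669°: sin φ = 0.071966, cos φ = 0.997407, sin λ = 0.993539, cos λ = -0.113493.
ΔE = −sin λ·ΔX + cos λ·ΔY = −(0.993539)·(628) + (-0.113493)·(-371) = -581.84 m.
ΔN = −sin φ cos λ·ΔX − sin φ sin λ·ΔY + cos φ·ΔZ = −(0.071966)(-0.113493)(628) − (0.071966)(0.993539)(-371) + (0.997407)(-559) = -525.89 m.
Horizontal magnitude = √(ΔE² + ΔN²) = √((-581.84)² + (-525.89)²) = 784.28 m.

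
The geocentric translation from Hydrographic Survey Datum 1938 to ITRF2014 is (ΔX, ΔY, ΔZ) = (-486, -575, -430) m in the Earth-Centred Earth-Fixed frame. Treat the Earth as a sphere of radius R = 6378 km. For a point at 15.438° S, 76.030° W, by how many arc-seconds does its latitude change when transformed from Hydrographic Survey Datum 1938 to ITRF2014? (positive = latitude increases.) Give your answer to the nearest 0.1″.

Δφ = -9.6″

sin φ = -0.266195, cos φ = 0.963919, sin λ = -0.970422, cos λ = 0.241414.
North component: ΔN = −sin φ cos λ·ΔX − sin φ sin λ·ΔY + cos φ·ΔZ = −(-0.266195)(0.241414)(-486) − (-0.266195)(-0.970422)(-575) + (0.963919)(-430) = -297.18 m.
1° of latitude spans πR/180 = 111317 m, so Δφ = -297.18 / 111317 × 3600 = -9.611″.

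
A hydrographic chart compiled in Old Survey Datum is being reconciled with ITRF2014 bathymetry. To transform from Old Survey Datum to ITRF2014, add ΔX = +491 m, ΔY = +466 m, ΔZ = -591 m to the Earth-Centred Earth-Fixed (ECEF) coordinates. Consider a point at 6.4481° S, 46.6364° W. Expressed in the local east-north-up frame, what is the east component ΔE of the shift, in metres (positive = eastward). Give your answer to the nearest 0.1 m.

The local east axis at (φ, λ) is (−sin λ, cos λ, 0), so ΔE = −sin(-46.6364°)·491 + cos(-46.6364°)·466 = 676.93 m.

ΔE = 676.9 m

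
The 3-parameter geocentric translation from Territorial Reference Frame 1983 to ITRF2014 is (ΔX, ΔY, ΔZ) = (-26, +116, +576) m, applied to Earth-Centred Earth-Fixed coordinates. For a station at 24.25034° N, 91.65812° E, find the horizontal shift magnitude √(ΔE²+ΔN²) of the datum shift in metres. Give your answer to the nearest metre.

478 m

At φ = 24.25034°, λ = 91.65812°: sin φ = 0.410724, cos φ = 0.911760, sin λ = 0.999581, cos λ = -0.028936.
ΔE = −sin λ·ΔX + cos λ·ΔY = −(0.999581)·(-26) + (-0.028936)·(116) = 22.63 m.
ΔN = −sin φ cos λ·ΔX − sin φ sin λ·ΔY + cos φ·ΔZ = −(0.410724)(-0.028936)(-26) − (0.410724)(0.999581)(116) + (0.911760)(576) = 477.24 m.
Horizontal magnitude = √(ΔE² + ΔN²) = √(22.63² + 477.24²) = 477.78 m.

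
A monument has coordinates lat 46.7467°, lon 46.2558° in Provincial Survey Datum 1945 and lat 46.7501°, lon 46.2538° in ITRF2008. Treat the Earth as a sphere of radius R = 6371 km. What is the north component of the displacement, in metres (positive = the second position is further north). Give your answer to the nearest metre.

Δφ = 46.7501° − 46.7467° = +0.0034°; Δλ = 46.2538° − 46.2558° = -0.0020°.
1° along a meridian = πR/180 = 111195 m.
ΔN = Δφ × 111195 = 378.1 m; ΔE = Δλ × 111195 × cos(46.7467°) = -0.0020 × 111195 × 0.685225 = -152.4 m.

ΔN = 378 m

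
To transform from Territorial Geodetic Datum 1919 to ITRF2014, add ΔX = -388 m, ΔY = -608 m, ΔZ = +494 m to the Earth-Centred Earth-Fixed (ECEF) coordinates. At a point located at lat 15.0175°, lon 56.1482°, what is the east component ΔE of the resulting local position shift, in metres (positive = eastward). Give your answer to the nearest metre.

ΔE = -16 m

At φ = 15.0175°, λ = 56.1482°: sin φ = 0.259114, cos φ = 0.965847, sin λ = 0.830481, cos λ = 0.557047.
ΔE = −sin λ·ΔX + cos λ·ΔY = −(0.830481)·(-388) + (0.557047)·(-608) = -16.46 m.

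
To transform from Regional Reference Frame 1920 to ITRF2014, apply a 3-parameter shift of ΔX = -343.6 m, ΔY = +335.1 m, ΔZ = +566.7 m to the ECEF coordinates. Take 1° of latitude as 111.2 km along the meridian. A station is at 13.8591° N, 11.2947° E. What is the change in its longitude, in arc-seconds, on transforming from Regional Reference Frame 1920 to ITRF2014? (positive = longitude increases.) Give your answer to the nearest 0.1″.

sin φ = 0.239535, cos φ = 0.970888, sin λ = 0.195855, cos λ = 0.980633.
East component: ΔE = −sin λ·ΔX + cos λ·ΔY = −(0.195855)(-343.6) + (0.980633)(335.1) = 395.91 m.
1° of latitude spans 111200 m; at latitude φ, 1° of longitude spans that × cos φ = 107962.7 m, so Δλ = 395.91 / 107962.7 × 3600 = 13.201″.

Δλ = 13.2″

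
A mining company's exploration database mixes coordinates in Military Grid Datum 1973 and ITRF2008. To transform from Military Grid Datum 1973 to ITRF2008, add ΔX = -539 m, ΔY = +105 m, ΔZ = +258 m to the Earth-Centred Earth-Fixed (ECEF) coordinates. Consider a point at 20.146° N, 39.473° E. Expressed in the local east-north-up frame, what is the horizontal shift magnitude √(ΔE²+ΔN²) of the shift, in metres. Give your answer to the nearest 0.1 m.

At φ = 20.146°, λ = 39.473°: sin φ = 0.344414, cos φ = 0.938818, sin λ = 0.635715, cos λ = 0.771924.
ΔE = −sin λ·ΔX + cos λ·ΔY = −(0.635715)·(-539) + (0.771924)·(105) = 423.70 m.
ΔN = −sin φ cos λ·ΔX − sin φ sin λ·ΔY + cos φ·ΔZ = −(0.344414)(0.771924)(-539) − (0.344414)(0.635715)(105) + (0.938818)(258) = 362.52 m.
Horizontal magnitude = √(ΔE² + ΔN²) = √(423.70² + 362.52²) = 557.63 m.

557.6 m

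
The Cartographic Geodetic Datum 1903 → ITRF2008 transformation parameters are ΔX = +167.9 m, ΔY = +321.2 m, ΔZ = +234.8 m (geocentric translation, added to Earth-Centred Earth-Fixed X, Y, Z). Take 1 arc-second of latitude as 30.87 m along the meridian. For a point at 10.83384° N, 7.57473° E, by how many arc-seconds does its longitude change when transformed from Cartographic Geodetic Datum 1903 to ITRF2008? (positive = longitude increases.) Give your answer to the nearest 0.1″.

sin φ = 0.187961, cos φ = 0.982176, sin λ = 0.131819, cos λ = 0.991274.
East component: ΔE = −sin λ·ΔX + cos λ·ΔY = −(0.131819)(167.9) + (0.991274)(321.2) = 296.26 m.
1° of latitude spans 3600 × 30.87 = 111132 m; at latitude φ, 1° of longitude spans that × cos φ = 109151.2 m, so Δλ = 296.26 / 109151.2 × 3600 = 9.771″.

Δλ = 9.8″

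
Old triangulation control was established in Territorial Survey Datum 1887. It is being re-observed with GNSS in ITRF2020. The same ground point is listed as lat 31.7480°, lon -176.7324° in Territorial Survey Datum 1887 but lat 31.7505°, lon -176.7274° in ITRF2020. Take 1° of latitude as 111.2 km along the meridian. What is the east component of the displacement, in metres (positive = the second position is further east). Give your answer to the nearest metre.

ΔE = 473 m

Δφ = 31.7505° − 31.7480° = +0.0025°; Δλ = -176.7274° − -176.7324° = +0.0050°.
ΔN = Δφ × 111200 = 278.0 m; ΔE = Δλ × 111200 × cos(31.7480°) = +0.0050 × 111200 × 0.850371 = 472.8 m.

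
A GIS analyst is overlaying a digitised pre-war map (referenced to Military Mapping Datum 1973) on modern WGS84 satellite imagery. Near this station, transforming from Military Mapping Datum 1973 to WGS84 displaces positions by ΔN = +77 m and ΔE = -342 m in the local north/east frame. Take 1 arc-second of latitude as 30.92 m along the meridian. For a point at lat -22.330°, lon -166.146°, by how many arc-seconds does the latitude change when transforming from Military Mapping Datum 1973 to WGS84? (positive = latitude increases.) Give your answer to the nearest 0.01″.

Δφ = 2.49″

1″ of latitude = 30.92 m, so Δφ = 77.0 / 30.92 = 2.490″.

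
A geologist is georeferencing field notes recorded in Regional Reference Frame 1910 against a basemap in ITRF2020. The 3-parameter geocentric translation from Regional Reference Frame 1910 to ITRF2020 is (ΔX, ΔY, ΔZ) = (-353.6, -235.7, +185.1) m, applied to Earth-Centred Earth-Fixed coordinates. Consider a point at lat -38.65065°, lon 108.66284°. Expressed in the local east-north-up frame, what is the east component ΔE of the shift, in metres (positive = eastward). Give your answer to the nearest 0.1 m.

ΔE = 410.4 m

The local east axis at (φ, λ) is (−sin λ, cos λ, 0), so ΔE = −sin(108.66284°)·(-353.6) + cos(108.66284°)·(-235.7) = 410.43 m.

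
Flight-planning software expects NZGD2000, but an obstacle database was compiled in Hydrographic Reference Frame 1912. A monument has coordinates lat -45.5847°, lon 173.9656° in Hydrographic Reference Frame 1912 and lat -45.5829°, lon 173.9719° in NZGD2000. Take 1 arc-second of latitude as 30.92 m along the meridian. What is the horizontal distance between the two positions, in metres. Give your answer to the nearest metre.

530 m

Δφ = -45.5829° − -45.5847° = +0.0018°; Δλ = 173.9719° − 173.9656° = +0.0063°.
1° of latitude = 3600 × 30.92 = 111312 m.
ΔN = Δφ × 111312 = 200.4 m; ΔE = Δλ × 111312 × cos(-45.5847°) = +0.0063 × 111312 × 0.699854 = 490.8 m.
Distance = √(ΔE² + ΔN²) = √(490.8² + 200.4²) = 530.1 m.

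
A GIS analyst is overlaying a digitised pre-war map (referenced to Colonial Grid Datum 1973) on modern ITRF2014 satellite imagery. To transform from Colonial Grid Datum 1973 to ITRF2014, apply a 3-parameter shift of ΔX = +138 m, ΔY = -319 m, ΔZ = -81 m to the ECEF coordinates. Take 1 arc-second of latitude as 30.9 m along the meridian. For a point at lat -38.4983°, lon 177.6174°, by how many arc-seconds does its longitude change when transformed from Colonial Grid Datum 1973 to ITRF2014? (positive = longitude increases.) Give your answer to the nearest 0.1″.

Δλ = 12.9″

sin φ = -0.622491, cos φ = 0.782627, sin λ = 0.041572, cos λ = -0.999136.
East component: ΔE = −sin λ·ΔX + cos λ·ΔY = −(0.041572)(138) + (-0.999136)(-319) = 312.99 m.
1° of latitude spans 3600 × 30.90 = 111240 m; at latitude φ, 1° of longitude spans that × cos φ = 87059.4 m, so Δλ = 312.99 / 87059.4 × 3600 = 12.942″.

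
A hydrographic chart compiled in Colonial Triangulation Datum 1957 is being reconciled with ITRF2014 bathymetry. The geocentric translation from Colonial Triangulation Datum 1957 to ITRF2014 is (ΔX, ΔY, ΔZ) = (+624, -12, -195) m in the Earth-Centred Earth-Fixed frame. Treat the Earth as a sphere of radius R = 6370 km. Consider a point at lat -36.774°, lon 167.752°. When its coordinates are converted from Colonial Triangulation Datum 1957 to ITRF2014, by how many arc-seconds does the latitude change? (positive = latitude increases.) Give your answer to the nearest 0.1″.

sin φ = -0.598660, cos φ = 0.801003, sin λ = 0.212144, cos λ = -0.977239.
North component: ΔN = −sin φ cos λ·ΔX − sin φ sin λ·ΔY + cos φ·ΔZ = −(-0.598660)(-0.977239)(624) − (-0.598660)(0.212144)(-12) + (0.801003)(-195) = -522.78 m.
1° of latitude spans πR/180 = 111177 m, so Δφ = -522.78 / 111177 × 3600 = -16.928″.

Δφ = -16.9″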